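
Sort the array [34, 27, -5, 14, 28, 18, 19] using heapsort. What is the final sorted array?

Build heap: [34, 28, 19, 14, 27, 18, -5]
Extract 34: [28, 27, 19, 14, -5, 18, 34]
Extract 28: [27, 18, 19, 14, -5, 28, 34]
Extract 27: [19, 18, -5, 14, 27, 28, 34]
Extract 19: [18, 14, -5, 19, 27, 28, 34]
Extract 18: [14, -5, 18, 19, 27, 28, 34]
Extract 14: [-5, 14, 18, 19, 27, 28, 34]


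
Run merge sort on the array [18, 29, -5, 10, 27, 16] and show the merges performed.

Divide and conquer:
  Merge [29] + [-5] -> [-5, 29]
  Merge [18] + [-5, 29] -> [-5, 18, 29]
  Merge [27] + [16] -> [16, 27]
  Merge [10] + [16, 27] -> [10, 16, 27]
  Merge [-5, 18, 29] + [10, 16, 27] -> [-5, 10, 16, 18, 27, 29]


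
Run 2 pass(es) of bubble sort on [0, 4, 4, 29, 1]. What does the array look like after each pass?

After pass 1: [0, 4, 4, 1, 29] (1 swaps)
After pass 2: [0, 4, 1, 4, 29] (1 swaps)
Total swaps: 2


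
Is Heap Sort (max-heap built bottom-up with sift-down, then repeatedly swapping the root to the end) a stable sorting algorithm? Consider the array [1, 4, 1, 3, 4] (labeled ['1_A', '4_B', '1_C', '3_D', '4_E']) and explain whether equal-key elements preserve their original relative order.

Trace Heap Sort on the labeled array (the key is the number; the letter only tracks identity):
  Build max-heap: [4_B, 4_E, 1_C, 3_D, 1_A]
  Swap root 4_B to index 4, re-heapify first 4 -> [4_E, 3_D, 1_C, 1_A, 4_B]
  Swap root 4_E to index 3, re-heapify first 3 -> [3_D, 1_A, 1_C, 4_E, 4_B]
  Swap root 3_D to index 2, re-heapify first 2 -> [1_C, 1_A, 3_D, 4_E, 4_B]
  Swap root 1_C to index 1, re-heapify first 1 -> [1_A, 1_C, 3_D, 4_E, 4_B]
Final order: [1_A, 1_C, 3_D, 4_E, 4_B]
Equal keys:
  value 1: originally 1_A, 1_C; after sorting 1_A, 1_C -> order preserved
  value 4: originally 4_B, 4_E; after sorting 4_E, 4_B -> order changed
Equal keys were reordered, so Heap Sort is not stable: heap construction and root-to-end swaps move elements without regard to the original order of equal keys. (One such input is enough; an unstable sort may happen to preserve order on other inputs, but it gives no guarantee.)
Answer: Not stable


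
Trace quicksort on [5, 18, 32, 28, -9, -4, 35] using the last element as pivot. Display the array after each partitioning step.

Partition 1: pivot=35 at index 6 -> [5, 18, 32, 28, -9, -4, 35]
Partition 2: pivot=-4 at index 1 -> [-9, -4, 32, 28, 5, 18, 35]
Partition 3: pivot=18 at index 3 -> [-9, -4, 5, 18, 32, 28, 35]
Partition 4: pivot=28 at index 4 -> [-9, -4, 5, 18, 28, 32, 35]


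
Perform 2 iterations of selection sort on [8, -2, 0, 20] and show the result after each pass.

Pass 1: Select minimum -2 at index 1, swap -> [-2, 8, 0, 20]
Pass 2: Select minimum 0 at index 2, swap -> [-2, 0, 8, 20]


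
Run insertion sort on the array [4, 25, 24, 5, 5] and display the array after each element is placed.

First element 4 is already 'sorted'
Insert 25: shifted 0 elements -> [4, 25, 24, 5, 5]
Insert 24: shifted 1 elements -> [4, 24, 25, 5, 5]
Insert 5: shifted 2 elements -> [4, 5, 24, 25, 5]
Insert 5: shifted 2 elements -> [4, 5, 5, 24, 25]


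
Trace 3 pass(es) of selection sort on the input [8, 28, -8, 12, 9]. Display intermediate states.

Pass 1: Select minimum -8 at index 2, swap -> [-8, 28, 8, 12, 9]
Pass 2: Select minimum 8 at index 2, swap -> [-8, 8, 28, 12, 9]
Pass 3: Select minimum 9 at index 4, swap -> [-8, 8, 9, 12, 28]


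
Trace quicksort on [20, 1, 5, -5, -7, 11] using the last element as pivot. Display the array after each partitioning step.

Partition 1: pivot=11 at index 4 -> [1, 5, -5, -7, 11, 20]
Partition 2: pivot=-7 at index 0 -> [-7, 5, -5, 1, 11, 20]
Partition 3: pivot=1 at index 2 -> [-7, -5, 1, 5, 11, 20]


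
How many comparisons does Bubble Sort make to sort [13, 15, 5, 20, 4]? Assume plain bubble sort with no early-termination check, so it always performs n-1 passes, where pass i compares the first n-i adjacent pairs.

Pass 1: compare adjacent pairs (0,1)..(3,4) = 4 comparison(s), 2 swap(s) -> [13, 5, 15, 4, 20]
Pass 2: compare adjacent pairs (0,1)..(2,3) = 3 comparison(s), 2 swap(s) -> [5, 13, 4, 15, 20]
Pass 3: compare adjacent pairs (0,1)..(1,2) = 2 comparison(s), 1 swap(s) -> [5, 4, 13, 15, 20]
Pass 4: compare adjacent pairs (0,1)..(0,1) = 1 comparison(s), 1 swap(s) -> [4, 5, 13, 15, 20]
Total comparisons: 4 + 3 + 2 + 1 = 10


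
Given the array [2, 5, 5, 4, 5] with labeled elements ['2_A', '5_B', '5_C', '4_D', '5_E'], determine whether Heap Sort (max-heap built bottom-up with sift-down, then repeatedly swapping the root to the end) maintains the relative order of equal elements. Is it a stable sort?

Trace Heap Sort on the labeled array (the key is the number; the letter only tracks identity):
  Build max-heap: [5_B, 5_E, 5_C, 4_D, 2_A]
  Swap root 5_B to index 4, re-heapify first 4 -> [5_E, 4_D, 5_C, 2_A, 5_B]
  Swap root 5_E to index 3, re-heapify first 3 -> [5_C, 4_D, 2_A, 5_E, 5_B]
  Swap root 5_C to index 2, re-heapify first 2 -> [4_D, 2_A, 5_C, 5_E, 5_B]
  Swap root 4_D to index 1, re-heapify first 1 -> [2_A, 4_D, 5_C, 5_E, 5_B]
Final order: [2_A, 4_D, 5_C, 5_E, 5_B]
Equal keys:
  value 5: originally 5_B, 5_C, 5_E; after sorting 5_C, 5_E, 5_B -> order changed
Equal keys were reordered, so Heap Sort is not stable: heap construction and root-to-end swaps move elements without regard to the original order of equal keys. (One such input is enough; an unstable sort may happen to preserve order on other inputs, but it gives no guarantee.)
Answer: Not stable


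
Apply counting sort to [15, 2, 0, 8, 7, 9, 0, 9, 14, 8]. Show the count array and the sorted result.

Count array: [2, 0, 1, 0, 0, 0, 0, 1, 2, 2, 0, 0, 0, 0, 1, 1]
(count[i] = number of elements equal to i)
Cumulative count: [2, 2, 3, 3, 3, 3, 3, 4, 6, 8, 8, 8, 8, 8, 9, 10]
Sorted: [0, 0, 2, 7, 8, 8, 9, 9, 14, 15]


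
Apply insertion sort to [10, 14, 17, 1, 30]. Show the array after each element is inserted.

First element 10 is already 'sorted'
Insert 14: shifted 0 elements -> [10, 14, 17, 1, 30]
Insert 17: shifted 0 elements -> [10, 14, 17, 1, 30]
Insert 1: shifted 3 elements -> [1, 10, 14, 17, 30]
Insert 30: shifted 0 elements -> [1, 10, 14, 17, 30]


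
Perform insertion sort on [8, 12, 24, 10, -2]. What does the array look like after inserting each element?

First element 8 is already 'sorted'
Insert 12: shifted 0 elements -> [8, 12, 24, 10, -2]
Insert 24: shifted 0 elements -> [8, 12, 24, 10, -2]
Insert 10: shifted 2 elements -> [8, 10, 12, 24, -2]
Insert -2: shifted 4 elements -> [-2, 8, 10, 12, 24]


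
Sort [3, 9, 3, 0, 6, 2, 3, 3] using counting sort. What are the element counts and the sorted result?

Count array: [1, 0, 1, 4, 0, 0, 1, 0, 0, 1]
(count[i] = number of elements equal to i)
Cumulative count: [1, 1, 2, 6, 6, 6, 7, 7, 7, 8]
Sorted: [0, 2, 3, 3, 3, 3, 6, 9]


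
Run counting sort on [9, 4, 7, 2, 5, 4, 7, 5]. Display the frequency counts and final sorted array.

Count array: [0, 0, 1, 0, 2, 2, 0, 2, 0, 1]
(count[i] = number of elements equal to i)
Cumulative count: [0, 0, 1, 1, 3, 5, 5, 7, 7, 8]
Sorted: [2, 4, 4, 5, 5, 7, 7, 9]


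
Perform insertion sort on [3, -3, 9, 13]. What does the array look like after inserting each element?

First element 3 is already 'sorted'
Insert -3: shifted 1 elements -> [-3, 3, 9, 13]
Insert 9: shifted 0 elements -> [-3, 3, 9, 13]
Insert 13: shifted 0 elements -> [-3, 3, 9, 13]


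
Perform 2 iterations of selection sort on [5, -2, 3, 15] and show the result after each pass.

Pass 1: Select minimum -2 at index 1, swap -> [-2, 5, 3, 15]
Pass 2: Select minimum 3 at index 2, swap -> [-2, 3, 5, 15]


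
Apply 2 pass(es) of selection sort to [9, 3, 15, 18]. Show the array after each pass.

Pass 1: Select minimum 3 at index 1, swap -> [3, 9, 15, 18]
Pass 2: Select minimum 9 at index 1, swap -> [3, 9, 15, 18]


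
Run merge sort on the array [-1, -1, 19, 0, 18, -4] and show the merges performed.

Divide and conquer:
  Merge [-1] + [19] -> [-1, 19]
  Merge [-1] + [-1, 19] -> [-1, -1, 19]
  Merge [18] + [-4] -> [-4, 18]
  Merge [0] + [-4, 18] -> [-4, 0, 18]
  Merge [-1, -1, 19] + [-4, 0, 18] -> [-4, -1, -1, 0, 18, 19]


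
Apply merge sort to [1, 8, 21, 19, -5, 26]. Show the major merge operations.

Divide and conquer:
  Merge [8] + [21] -> [8, 21]
  Merge [1] + [8, 21] -> [1, 8, 21]
  Merge [-5] + [26] -> [-5, 26]
  Merge [19] + [-5, 26] -> [-5, 19, 26]
  Merge [1, 8, 21] + [-5, 19, 26] -> [-5, 1, 8, 19, 21, 26]


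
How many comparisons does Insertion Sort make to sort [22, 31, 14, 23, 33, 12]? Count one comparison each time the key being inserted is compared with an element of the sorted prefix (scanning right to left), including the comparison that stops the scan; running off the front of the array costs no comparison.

Insert 31: 22 <= 31 (stop) = 1 comparison(s) -> [22, 31, 14, 23, 33, 12]
Insert 14: 31 > 14 (shift), 22 > 14 (shift), reached front = 2 comparison(s) -> [14, 22, 31, 23, 33, 12]
Insert 23: 31 > 23 (shift), 22 <= 23 (stop) = 2 comparison(s) -> [14, 22, 23, 31, 33, 12]
Insert 33: 31 <= 33 (stop) = 1 comparison(s) -> [14, 22, 23, 31, 33, 12]
Insert 12: 33 > 12 (shift), 31 > 12 (shift), 23 > 12 (shift), 22 > 12 (shift), 14 > 12 (shift), reached front = 5 comparison(s) -> [12, 14, 22, 23, 31, 33]
Total comparisons: 1 + 2 + 2 + 1 + 5 = 11


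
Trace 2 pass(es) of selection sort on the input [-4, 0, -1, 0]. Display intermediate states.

Pass 1: Select minimum -4 at index 0, swap -> [-4, 0, -1, 0]
Pass 2: Select minimum -1 at index 2, swap -> [-4, -1, 0, 0]


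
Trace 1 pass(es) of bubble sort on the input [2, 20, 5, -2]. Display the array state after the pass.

After pass 1: [2, 5, -2, 20] (2 swaps)
Total swaps: 2


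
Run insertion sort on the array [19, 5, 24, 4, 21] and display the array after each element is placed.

First element 19 is already 'sorted'
Insert 5: shifted 1 elements -> [5, 19, 24, 4, 21]
Insert 24: shifted 0 elements -> [5, 19, 24, 4, 21]
Insert 4: shifted 3 elements -> [4, 5, 19, 24, 21]
Insert 21: shifted 1 elements -> [4, 5, 19, 21, 24]


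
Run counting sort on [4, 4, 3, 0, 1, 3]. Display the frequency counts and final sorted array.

Count array: [1, 1, 0, 2, 2]
(count[i] = number of elements equal to i)
Cumulative count: [1, 2, 2, 4, 6]
Sorted: [0, 1, 3, 3, 4, 4]


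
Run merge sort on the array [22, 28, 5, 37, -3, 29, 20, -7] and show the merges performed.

Divide and conquer:
  Merge [22] + [28] -> [22, 28]
  Merge [5] + [37] -> [5, 37]
  Merge [22, 28] + [5, 37] -> [5, 22, 28, 37]
  Merge [-3] + [29] -> [-3, 29]
  Merge [20] + [-7] -> [-7, 20]
  Merge [-3, 29] + [-7, 20] -> [-7, -3, 20, 29]
  Merge [5, 22, 28, 37] + [-7, -3, 20, 29] -> [-7, -3, 5, 20, 22, 28, 29, 37]


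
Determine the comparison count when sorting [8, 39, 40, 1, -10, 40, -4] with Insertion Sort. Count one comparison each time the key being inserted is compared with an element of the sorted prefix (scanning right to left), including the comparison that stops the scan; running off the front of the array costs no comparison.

Insert 39: 8 <= 39 (stop) = 1 comparison(s) -> [8, 39, 40, 1, -10, 40, -4]
Insert 40: 39 <= 40 (stop) = 1 comparison(s) -> [8, 39, 40, 1, -10, 40, -4]
Insert 1: 40 > 1 (shift), 39 > 1 (shift), 8 > 1 (shift), reached front = 3 comparison(s) -> [1, 8, 39, 40, -10, 40, -4]
Insert -10: 40 > -10 (shift), 39 > -10 (shift), 8 > -10 (shift), 1 > -10 (shift), reached front = 4 comparison(s) -> [-10, 1, 8, 39, 40, 40, -4]
Insert 40: 40 <= 40 (stop) = 1 comparison(s) -> [-10, 1, 8, 39, 40, 40, -4]
Insert -4: 40 > -4 (shift), 40 > -4 (shift), 39 > -4 (shift), 8 > -4 (shift), 1 > -4 (shift), -10 <= -4 (stop) = 6 comparison(s) -> [-10, -4, 1, 8, 39, 40, 40]
Total comparisons: 1 + 1 + 3 + 4 + 1 + 6 = 16


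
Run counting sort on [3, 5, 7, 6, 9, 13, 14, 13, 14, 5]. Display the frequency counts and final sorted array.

Count array: [0, 0, 0, 1, 0, 2, 1, 1, 0, 1, 0, 0, 0, 2, 2]
(count[i] = number of elements equal to i)
Cumulative count: [0, 0, 0, 1, 1, 3, 4, 5, 5, 6, 6, 6, 6, 8, 10]
Sorted: [3, 5, 5, 6, 7, 9, 13, 13, 14, 14]


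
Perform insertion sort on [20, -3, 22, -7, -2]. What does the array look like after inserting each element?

First element 20 is already 'sorted'
Insert -3: shifted 1 elements -> [-3, 20, 22, -7, -2]
Insert 22: shifted 0 elements -> [-3, 20, 22, -7, -2]
Insert -7: shifted 3 elements -> [-7, -3, 20, 22, -2]
Insert -2: shifted 2 elements -> [-7, -3, -2, 20, 22]


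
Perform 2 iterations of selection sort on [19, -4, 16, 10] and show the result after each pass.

Pass 1: Select minimum -4 at index 1, swap -> [-4, 19, 16, 10]
Pass 2: Select minimum 10 at index 3, swap -> [-4, 10, 16, 19]


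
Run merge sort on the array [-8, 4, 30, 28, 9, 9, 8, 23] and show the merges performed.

Divide and conquer:
  Merge [-8] + [4] -> [-8, 4]
  Merge [30] + [28] -> [28, 30]
  Merge [-8, 4] + [28, 30] -> [-8, 4, 28, 30]
  Merge [9] + [9] -> [9, 9]
  Merge [8] + [23] -> [8, 23]
  Merge [9, 9] + [8, 23] -> [8, 9, 9, 23]
  Merge [-8, 4, 28, 30] + [8, 9, 9, 23] -> [-8, 4, 8, 9, 9, 23, 28, 30]


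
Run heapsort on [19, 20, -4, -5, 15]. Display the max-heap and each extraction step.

Build heap: [20, 19, -4, -5, 15]
Extract 20: [19, 15, -4, -5, 20]
Extract 19: [15, -5, -4, 19, 20]
Extract 15: [-4, -5, 15, 19, 20]
Extract -4: [-5, -4, 15, 19, 20]


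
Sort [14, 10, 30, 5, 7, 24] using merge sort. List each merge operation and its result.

Divide and conquer:
  Merge [10] + [30] -> [10, 30]
  Merge [14] + [10, 30] -> [10, 14, 30]
  Merge [7] + [24] -> [7, 24]
  Merge [5] + [7, 24] -> [5, 7, 24]
  Merge [10, 14, 30] + [5, 7, 24] -> [5, 7, 10, 14, 24, 30]


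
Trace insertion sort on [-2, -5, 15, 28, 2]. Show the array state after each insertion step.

First element -2 is already 'sorted'
Insert -5: shifted 1 elements -> [-5, -2, 15, 28, 2]
Insert 15: shifted 0 elements -> [-5, -2, 15, 28, 2]
Insert 28: shifted 0 elements -> [-5, -2, 15, 28, 2]
Insert 2: shifted 2 elements -> [-5, -2, 2, 15, 28]


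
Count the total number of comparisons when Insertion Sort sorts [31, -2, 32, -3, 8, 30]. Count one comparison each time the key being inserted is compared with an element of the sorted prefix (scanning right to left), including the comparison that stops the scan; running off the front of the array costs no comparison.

Insert -2: 31 > -2 (shift), reached front = 1 comparison(s) -> [-2, 31, 32, -3, 8, 30]
Insert 32: 31 <= 32 (stop) = 1 comparison(s) -> [-2, 31, 32, -3, 8, 30]
Insert -3: 32 > -3 (shift), 31 > -3 (shift), -2 > -3 (shift), reached front = 3 comparison(s) -> [-3, -2, 31, 32, 8, 30]
Insert 8: 32 > 8 (shift), 31 > 8 (shift), -2 <= 8 (stop) = 3 comparison(s) -> [-3, -2, 8, 31, 32, 30]
Insert 30: 32 > 30 (shift), 31 > 30 (shift), 8 <= 30 (stop) = 3 comparison(s) -> [-3, -2, 8, 30, 31, 32]
Total comparisons: 1 + 1 + 3 + 3 + 3 = 11


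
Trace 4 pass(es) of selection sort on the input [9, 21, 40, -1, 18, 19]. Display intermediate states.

Pass 1: Select minimum -1 at index 3, swap -> [-1, 21, 40, 9, 18, 19]
Pass 2: Select minimum 9 at index 3, swap -> [-1, 9, 40, 21, 18, 19]
Pass 3: Select minimum 18 at index 4, swap -> [-1, 9, 18, 21, 40, 19]
Pass 4: Select minimum 19 at index 5, swap -> [-1, 9, 18, 19, 40, 21]


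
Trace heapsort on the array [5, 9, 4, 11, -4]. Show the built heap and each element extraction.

Build heap: [11, 9, 4, 5, -4]
Extract 11: [9, 5, 4, -4, 11]
Extract 9: [5, -4, 4, 9, 11]
Extract 5: [4, -4, 5, 9, 11]
Extract 4: [-4, 4, 5, 9, 11]


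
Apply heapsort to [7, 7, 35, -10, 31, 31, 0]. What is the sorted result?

Build heap: [35, 31, 31, -10, 7, 7, 0]
Extract 35: [31, 7, 31, -10, 0, 7, 35]
Extract 31: [31, 7, 7, -10, 0, 31, 35]
Extract 31: [7, 0, 7, -10, 31, 31, 35]
Extract 7: [7, 0, -10, 7, 31, 31, 35]
Extract 7: [0, -10, 7, 7, 31, 31, 35]
Extract 0: [-10, 0, 7, 7, 31, 31, 35]


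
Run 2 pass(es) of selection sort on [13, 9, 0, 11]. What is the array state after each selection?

Pass 1: Select minimum 0 at index 2, swap -> [0, 9, 13, 11]
Pass 2: Select minimum 9 at index 1, swap -> [0, 9, 13, 11]


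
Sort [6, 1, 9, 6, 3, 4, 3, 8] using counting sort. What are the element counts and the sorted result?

Count array: [0, 1, 0, 2, 1, 0, 2, 0, 1, 1]
(count[i] = number of elements equal to i)
Cumulative count: [0, 1, 1, 3, 4, 4, 6, 6, 7, 8]
Sorted: [1, 3, 3, 4, 6, 6, 8, 9]


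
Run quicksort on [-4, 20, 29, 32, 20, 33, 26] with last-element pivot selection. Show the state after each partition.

Partition 1: pivot=26 at index 3 -> [-4, 20, 20, 26, 29, 33, 32]
Partition 2: pivot=20 at index 2 -> [-4, 20, 20, 26, 29, 33, 32]
Partition 3: pivot=20 at index 1 -> [-4, 20, 20, 26, 29, 33, 32]
Partition 4: pivot=32 at index 5 -> [-4, 20, 20, 26, 29, 32, 33]


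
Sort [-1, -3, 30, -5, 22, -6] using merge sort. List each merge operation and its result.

Divide and conquer:
  Merge [-3] + [30] -> [-3, 30]
  Merge [-1] + [-3, 30] -> [-3, -1, 30]
  Merge [22] + [-6] -> [-6, 22]
  Merge [-5] + [-6, 22] -> [-6, -5, 22]
  Merge [-3, -1, 30] + [-6, -5, 22] -> [-6, -5, -3, -1, 22, 30]


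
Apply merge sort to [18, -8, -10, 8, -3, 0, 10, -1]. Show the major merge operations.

Divide and conquer:
  Merge [18] + [-8] -> [-8, 18]
  Merge [-10] + [8] -> [-10, 8]
  Merge [-8, 18] + [-10, 8] -> [-10, -8, 8, 18]
  Merge [-3] + [0] -> [-3, 0]
  Merge [10] + [-1] -> [-1, 10]
  Merge [-3, 0] + [-1, 10] -> [-3, -1, 0, 10]
  Merge [-10, -8, 8, 18] + [-3, -1, 0, 10] -> [-10, -8, -3, -1, 0, 8, 10, 18]


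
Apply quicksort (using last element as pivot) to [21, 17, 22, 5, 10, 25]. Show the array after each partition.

Partition 1: pivot=25 at index 5 -> [21, 17, 22, 5, 10, 25]
Partition 2: pivot=10 at index 1 -> [5, 10, 22, 21, 17, 25]
Partition 3: pivot=17 at index 2 -> [5, 10, 17, 21, 22, 25]
Partition 4: pivot=22 at index 4 -> [5, 10, 17, 21, 22, 25]


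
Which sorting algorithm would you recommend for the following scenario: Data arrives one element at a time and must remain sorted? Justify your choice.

Best choice: Insertion sort
Reason: Insertion sort naturally handles online/streaming input by inserting each new element into sorted position


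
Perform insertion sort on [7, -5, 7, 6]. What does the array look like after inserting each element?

First element 7 is already 'sorted'
Insert -5: shifted 1 elements -> [-5, 7, 7, 6]
Insert 7: shifted 0 elements -> [-5, 7, 7, 6]
Insert 6: shifted 2 elements -> [-5, 6, 7, 7]


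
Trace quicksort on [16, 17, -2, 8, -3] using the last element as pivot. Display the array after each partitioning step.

Partition 1: pivot=-3 at index 0 -> [-3, 17, -2, 8, 16]
Partition 2: pivot=16 at index 3 -> [-3, -2, 8, 16, 17]
Partition 3: pivot=8 at index 2 -> [-3, -2, 8, 16, 17]


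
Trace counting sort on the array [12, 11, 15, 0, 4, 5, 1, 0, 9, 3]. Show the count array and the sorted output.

Count array: [2, 1, 0, 1, 1, 1, 0, 0, 0, 1, 0, 1, 1, 0, 0, 1]
(count[i] = number of elements equal to i)
Cumulative count: [2, 3, 3, 4, 5, 6, 6, 6, 6, 7, 7, 8, 9, 9, 9, 10]
Sorted: [0, 0, 1, 3, 4, 5, 9, 11, 12, 15]


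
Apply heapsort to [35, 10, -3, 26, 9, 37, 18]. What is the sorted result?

Build heap: [37, 26, 35, 10, 9, -3, 18]
Extract 37: [35, 26, 18, 10, 9, -3, 37]
Extract 35: [26, 10, 18, -3, 9, 35, 37]
Extract 26: [18, 10, 9, -3, 26, 35, 37]
Extract 18: [10, -3, 9, 18, 26, 35, 37]
Extract 10: [9, -3, 10, 18, 26, 35, 37]
Extract 9: [-3, 9, 10, 18, 26, 35, 37]


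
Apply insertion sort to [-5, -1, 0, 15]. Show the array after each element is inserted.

First element -5 is already 'sorted'
Insert -1: shifted 0 elements -> [-5, -1, 0, 15]
Insert 0: shifted 0 elements -> [-5, -1, 0, 15]
Insert 15: shifted 0 elements -> [-5, -1, 0, 15]


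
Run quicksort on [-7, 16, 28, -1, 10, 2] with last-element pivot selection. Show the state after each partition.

Partition 1: pivot=2 at index 2 -> [-7, -1, 2, 16, 10, 28]
Partition 2: pivot=-1 at index 1 -> [-7, -1, 2, 16, 10, 28]
Partition 3: pivot=28 at index 5 -> [-7, -1, 2, 16, 10, 28]
Partition 4: pivot=10 at index 3 -> [-7, -1, 2, 10, 16, 28]


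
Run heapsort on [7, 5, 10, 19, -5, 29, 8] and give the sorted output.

Build heap: [29, 19, 10, 5, -5, 7, 8]
Extract 29: [19, 8, 10, 5, -5, 7, 29]
Extract 19: [10, 8, 7, 5, -5, 19, 29]
Extract 10: [8, 5, 7, -5, 10, 19, 29]
Extract 8: [7, 5, -5, 8, 10, 19, 29]
Extract 7: [5, -5, 7, 8, 10, 19, 29]
Extract 5: [-5, 5, 7, 8, 10, 19, 29]


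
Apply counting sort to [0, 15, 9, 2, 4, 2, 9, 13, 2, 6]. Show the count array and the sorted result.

Count array: [1, 0, 3, 0, 1, 0, 1, 0, 0, 2, 0, 0, 0, 1, 0, 1]
(count[i] = number of elements equal to i)
Cumulative count: [1, 1, 4, 4, 5, 5, 6, 6, 6, 8, 8, 8, 8, 9, 9, 10]
Sorted: [0, 2, 2, 2, 4, 6, 9, 9, 13, 15]


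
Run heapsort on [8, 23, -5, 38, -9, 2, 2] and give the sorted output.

Build heap: [38, 23, 2, 8, -9, -5, 2]
Extract 38: [23, 8, 2, 2, -9, -5, 38]
Extract 23: [8, 2, 2, -5, -9, 23, 38]
Extract 8: [2, -5, 2, -9, 8, 23, 38]
Extract 2: [2, -5, -9, 2, 8, 23, 38]
Extract 2: [-5, -9, 2, 2, 8, 23, 38]
Extract -5: [-9, -5, 2, 2, 8, 23, 38]


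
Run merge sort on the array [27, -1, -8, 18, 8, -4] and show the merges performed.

Divide and conquer:
  Merge [-1] + [-8] -> [-8, -1]
  Merge [27] + [-8, -1] -> [-8, -1, 27]
  Merge [8] + [-4] -> [-4, 8]
  Merge [18] + [-4, 8] -> [-4, 8, 18]
  Merge [-8, -1, 27] + [-4, 8, 18] -> [-8, -4, -1, 8, 18, 27]


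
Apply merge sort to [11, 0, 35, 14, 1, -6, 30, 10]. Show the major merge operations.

Divide and conquer:
  Merge [11] + [0] -> [0, 11]
  Merge [35] + [14] -> [14, 35]
  Merge [0, 11] + [14, 35] -> [0, 11, 14, 35]
  Merge [1] + [-6] -> [-6, 1]
  Merge [30] + [10] -> [10, 30]
  Merge [-6, 1] + [10, 30] -> [-6, 1, 10, 30]
  Merge [0, 11, 14, 35] + [-6, 1, 10, 30] -> [-6, 0, 1, 10, 11, 14, 30, 35]


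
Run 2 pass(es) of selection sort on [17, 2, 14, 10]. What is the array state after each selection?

Pass 1: Select minimum 2 at index 1, swap -> [2, 17, 14, 10]
Pass 2: Select minimum 10 at index 3, swap -> [2, 10, 14, 17]


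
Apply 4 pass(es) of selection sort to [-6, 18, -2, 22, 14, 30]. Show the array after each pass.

Pass 1: Select minimum -6 at index 0, swap -> [-6, 18, -2, 22, 14, 30]
Pass 2: Select minimum -2 at index 2, swap -> [-6, -2, 18, 22, 14, 30]
Pass 3: Select minimum 14 at index 4, swap -> [-6, -2, 14, 22, 18, 30]
Pass 4: Select minimum 18 at index 4, swap -> [-6, -2, 14, 18, 22, 30]


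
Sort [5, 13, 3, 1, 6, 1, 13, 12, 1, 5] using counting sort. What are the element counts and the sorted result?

Count array: [0, 3, 0, 1, 0, 2, 1, 0, 0, 0, 0, 0, 1, 2]
(count[i] = number of elements equal to i)
Cumulative count: [0, 3, 3, 4, 4, 6, 7, 7, 7, 7, 7, 7, 8, 10]
Sorted: [1, 1, 1, 3, 5, 5, 6, 12, 13, 13]


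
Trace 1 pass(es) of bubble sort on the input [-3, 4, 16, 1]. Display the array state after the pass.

After pass 1: [-3, 4, 1, 16] (1 swaps)
Total swaps: 1


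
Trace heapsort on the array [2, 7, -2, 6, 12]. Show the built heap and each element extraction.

Build heap: [12, 7, -2, 6, 2]
Extract 12: [7, 6, -2, 2, 12]
Extract 7: [6, 2, -2, 7, 12]
Extract 6: [2, -2, 6, 7, 12]
Extract 2: [-2, 2, 6, 7, 12]


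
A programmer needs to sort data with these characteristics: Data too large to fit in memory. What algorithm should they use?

Best choice: External merge sort
Reason: Minimizes disk I/O by sequential reads/writes


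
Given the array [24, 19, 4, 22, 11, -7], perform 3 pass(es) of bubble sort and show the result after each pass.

After pass 1: [19, 4, 22, 11, -7, 24] (5 swaps)
After pass 2: [4, 19, 11, -7, 22, 24] (3 swaps)
After pass 3: [4, 11, -7, 19, 22, 24] (2 swaps)
Total swaps: 10


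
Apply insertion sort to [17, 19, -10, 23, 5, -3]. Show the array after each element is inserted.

First element 17 is already 'sorted'
Insert 19: shifted 0 elements -> [17, 19, -10, 23, 5, -3]
Insert -10: shifted 2 elements -> [-10, 17, 19, 23, 5, -3]
Insert 23: shifted 0 elements -> [-10, 17, 19, 23, 5, -3]
Insert 5: shifted 3 elements -> [-10, 5, 17, 19, 23, -3]
Insert -3: shifted 4 elements -> [-10, -3, 5, 17, 19, 23]


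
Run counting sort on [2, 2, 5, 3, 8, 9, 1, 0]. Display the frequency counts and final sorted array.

Count array: [1, 1, 2, 1, 0, 1, 0, 0, 1, 1]
(count[i] = number of elements equal to i)
Cumulative count: [1, 2, 4, 5, 5, 6, 6, 6, 7, 8]
Sorted: [0, 1, 2, 2, 3, 5, 8, 9]


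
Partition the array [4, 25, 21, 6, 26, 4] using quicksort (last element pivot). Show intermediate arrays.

Partition 1: pivot=4 at index 1 -> [4, 4, 21, 6, 26, 25]
Partition 2: pivot=25 at index 4 -> [4, 4, 21, 6, 25, 26]
Partition 3: pivot=6 at index 2 -> [4, 4, 6, 21, 25, 26]


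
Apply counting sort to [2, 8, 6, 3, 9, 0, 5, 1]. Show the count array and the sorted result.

Count array: [1, 1, 1, 1, 0, 1, 1, 0, 1, 1]
(count[i] = number of elements equal to i)
Cumulative count: [1, 2, 3, 4, 4, 5, 6, 6, 7, 8]
Sorted: [0, 1, 2, 3, 5, 6, 8, 9]


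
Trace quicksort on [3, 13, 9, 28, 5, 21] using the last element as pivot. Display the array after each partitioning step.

Partition 1: pivot=21 at index 4 -> [3, 13, 9, 5, 21, 28]
Partition 2: pivot=5 at index 1 -> [3, 5, 9, 13, 21, 28]
Partition 3: pivot=13 at index 3 -> [3, 5, 9, 13, 21, 28]


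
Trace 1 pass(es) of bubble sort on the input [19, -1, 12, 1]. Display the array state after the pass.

After pass 1: [-1, 12, 1, 19] (3 swaps)
Total swaps: 3


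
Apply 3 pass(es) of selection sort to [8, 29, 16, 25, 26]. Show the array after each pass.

Pass 1: Select minimum 8 at index 0, swap -> [8, 29, 16, 25, 26]
Pass 2: Select minimum 16 at index 2, swap -> [8, 16, 29, 25, 26]
Pass 3: Select minimum 25 at index 3, swap -> [8, 16, 25, 29, 26]


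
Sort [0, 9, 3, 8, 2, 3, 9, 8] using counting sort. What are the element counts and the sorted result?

Count array: [1, 0, 1, 2, 0, 0, 0, 0, 2, 2]
(count[i] = number of elements equal to i)
Cumulative count: [1, 1, 2, 4, 4, 4, 4, 4, 6, 8]
Sorted: [0, 2, 3, 3, 8, 8, 9, 9]


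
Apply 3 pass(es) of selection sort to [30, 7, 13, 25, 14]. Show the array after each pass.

Pass 1: Select minimum 7 at index 1, swap -> [7, 30, 13, 25, 14]
Pass 2: Select minimum 13 at index 2, swap -> [7, 13, 30, 25, 14]
Pass 3: Select minimum 14 at index 4, swap -> [7, 13, 14, 25, 30]


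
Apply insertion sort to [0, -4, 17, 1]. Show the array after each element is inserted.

First element 0 is already 'sorted'
Insert -4: shifted 1 elements -> [-4, 0, 17, 1]
Insert 17: shifted 0 elements -> [-4, 0, 17, 1]
Insert 1: shifted 1 elements -> [-4, 0, 1, 17]


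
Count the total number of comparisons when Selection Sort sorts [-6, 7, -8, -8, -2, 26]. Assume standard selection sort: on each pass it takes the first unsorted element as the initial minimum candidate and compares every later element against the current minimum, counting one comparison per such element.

Pass 1: scan indices 1..5 for the minimum = 5 comparison(s); min is -8, place at index 0 -> [-8, 7, -6, -8, -2, 26]
Pass 2: scan indices 2..5 for the minimum = 4 comparison(s); min is -8, place at index 1 -> [-8, -8, -6, 7, -2, 26]
Pass 3: scan indices 3..5 for the minimum = 3 comparison(s); min is -6, place at index 2 -> [-8, -8, -6, 7, -2, 26]
Pass 4: scan indices 4..5 for the minimum = 2 comparison(s); min is -2, place at index 3 -> [-8, -8, -6, -2, 7, 26]
Pass 5: scan indices 5..5 for the minimum = 1 comparison(s); min is 7, place at index 4 -> [-8, -8, -6, -2, 7, 26]
Selection sort always scans the whole unsorted suffix, so the count is (n-1) + (n-2) + ... + 1 = n(n-1)/2 = 6*5/2 = 15 regardless of the input order.
Total comparisons: 5 + 4 + 3 + 2 + 1 = 15


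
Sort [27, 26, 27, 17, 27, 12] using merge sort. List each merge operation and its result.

Divide and conquer:
  Merge [26] + [27] -> [26, 27]
  Merge [27] + [26, 27] -> [26, 27, 27]
  Merge [27] + [12] -> [12, 27]
  Merge [17] + [12, 27] -> [12, 17, 27]
  Merge [26, 27, 27] + [12, 17, 27] -> [12, 17, 26, 27, 27, 27]


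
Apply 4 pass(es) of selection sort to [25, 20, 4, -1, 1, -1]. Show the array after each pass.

Pass 1: Select minimum -1 at index 3, swap -> [-1, 20, 4, 25, 1, -1]
Pass 2: Select minimum -1 at index 5, swap -> [-1, -1, 4, 25, 1, 20]
Pass 3: Select minimum 1 at index 4, swap -> [-1, -1, 1, 25, 4, 20]
Pass 4: Select minimum 4 at index 4, swap -> [-1, -1, 1, 4, 25, 20]


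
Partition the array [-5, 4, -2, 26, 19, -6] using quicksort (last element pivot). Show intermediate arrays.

Partition 1: pivot=-6 at index 0 -> [-6, 4, -2, 26, 19, -5]
Partition 2: pivot=-5 at index 1 -> [-6, -5, -2, 26, 19, 4]
Partition 3: pivot=4 at index 3 -> [-6, -5, -2, 4, 19, 26]
Partition 4: pivot=26 at index 5 -> [-6, -5, -2, 4, 19, 26]


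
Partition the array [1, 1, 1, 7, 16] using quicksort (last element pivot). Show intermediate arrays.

Partition 1: pivot=16 at index 4 -> [1, 1, 1, 7, 16]
Partition 2: pivot=7 at index 3 -> [1, 1, 1, 7, 16]
Partition 3: pivot=1 at index 2 -> [1, 1, 1, 7, 16]
Partition 4: pivot=1 at index 1 -> [1, 1, 1, 7, 16]


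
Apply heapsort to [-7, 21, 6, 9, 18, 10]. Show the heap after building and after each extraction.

Build heap: [21, 18, 10, 9, -7, 6]
Extract 21: [18, 9, 10, 6, -7, 21]
Extract 18: [10, 9, -7, 6, 18, 21]
Extract 10: [9, 6, -7, 10, 18, 21]
Extract 9: [6, -7, 9, 10, 18, 21]
Extract 6: [-7, 6, 9, 10, 18, 21]


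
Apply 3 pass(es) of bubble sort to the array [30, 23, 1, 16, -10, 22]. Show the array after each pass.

After pass 1: [23, 1, 16, -10, 22, 30] (5 swaps)
After pass 2: [1, 16, -10, 22, 23, 30] (4 swaps)
After pass 3: [1, -10, 16, 22, 23, 30] (1 swaps)
Total swaps: 10


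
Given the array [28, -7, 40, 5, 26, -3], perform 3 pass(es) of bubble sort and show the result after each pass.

After pass 1: [-7, 28, 5, 26, -3, 40] (4 swaps)
After pass 2: [-7, 5, 26, -3, 28, 40] (3 swaps)
After pass 3: [-7, 5, -3, 26, 28, 40] (1 swaps)
Total swaps: 8


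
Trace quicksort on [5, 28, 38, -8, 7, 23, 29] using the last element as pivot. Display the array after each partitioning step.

Partition 1: pivot=29 at index 5 -> [5, 28, -8, 7, 23, 29, 38]
Partition 2: pivot=23 at index 3 -> [5, -8, 7, 23, 28, 29, 38]
Partition 3: pivot=7 at index 2 -> [5, -8, 7, 23, 28, 29, 38]
Partition 4: pivot=-8 at index 0 -> [-8, 5, 7, 23, 28, 29, 38]


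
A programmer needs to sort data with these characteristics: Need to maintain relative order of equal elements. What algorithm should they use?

Best choice: Merge sort or Insertion sort
Reason: Both are stable; quicksort and heapsort are not stable


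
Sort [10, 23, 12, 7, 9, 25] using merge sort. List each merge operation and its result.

Divide and conquer:
  Merge [23] + [12] -> [12, 23]
  Merge [10] + [12, 23] -> [10, 12, 23]
  Merge [9] + [25] -> [9, 25]
  Merge [7] + [9, 25] -> [7, 9, 25]
  Merge [10, 12, 23] + [7, 9, 25] -> [7, 9, 10, 12, 23, 25]


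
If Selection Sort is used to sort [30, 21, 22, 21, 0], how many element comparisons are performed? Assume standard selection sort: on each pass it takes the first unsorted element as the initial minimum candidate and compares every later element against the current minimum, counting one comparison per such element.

Pass 1: scan indices 1..4 for the minimum = 4 comparison(s); min is 0, place at index 0 -> [0, 21, 22, 21, 30]
Pass 2: scan indices 2..4 for the minimum = 3 comparison(s); min is 21, place at index 1 -> [0, 21, 22, 21, 30]
Pass 3: scan indices 3..4 for the minimum = 2 comparison(s); min is 21, place at index 2 -> [0, 21, 21, 22, 30]
Pass 4: scan indices 4..4 for the minimum = 1 comparison(s); min is 22, place at index 3 -> [0, 21, 21, 22, 30]
Selection sort always scans the whole unsorted suffix, so the count is (n-1) + (n-2) + ... + 1 = n(n-1)/2 = 5*4/2 = 10 regardless of the input order.
Total comparisons: 4 + 3 + 2 + 1 = 10


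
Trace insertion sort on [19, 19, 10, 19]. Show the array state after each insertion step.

First element 19 is already 'sorted'
Insert 19: shifted 0 elements -> [19, 19, 10, 19]
Insert 10: shifted 2 elements -> [10, 19, 19, 19]
Insert 19: shifted 0 elements -> [10, 19, 19, 19]


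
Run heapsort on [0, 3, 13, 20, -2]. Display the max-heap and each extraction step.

Build heap: [20, 3, 13, 0, -2]
Extract 20: [13, 3, -2, 0, 20]
Extract 13: [3, 0, -2, 13, 20]
Extract 3: [0, -2, 3, 13, 20]
Extract 0: [-2, 0, 3, 13, 20]


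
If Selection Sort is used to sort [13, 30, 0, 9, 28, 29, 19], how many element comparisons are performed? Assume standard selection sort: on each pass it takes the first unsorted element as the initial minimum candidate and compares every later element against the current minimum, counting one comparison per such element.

Pass 1: scan indices 1..6 for the minimum = 6 comparison(s); min is 0, place at index 0 -> [0, 30, 13, 9, 28, 29, 19]
Pass 2: scan indices 2..6 for the minimum = 5 comparison(s); min is 9, place at index 1 -> [0, 9, 13, 30, 28, 29, 19]
Pass 3: scan indices 3..6 for the minimum = 4 comparison(s); min is 13, place at index 2 -> [0, 9, 13, 30, 28, 29, 19]
Pass 4: scan indices 4..6 for the minimum = 3 comparison(s); min is 19, place at index 3 -> [0, 9, 13, 19, 28, 29, 30]
Pass 5: scan indices 5..6 for the minimum = 2 comparison(s); min is 28, place at index 4 -> [0, 9, 13, 19, 28, 29, 30]
Pass 6: scan indices 6..6 for the minimum = 1 comparison(s); min is 29, place at index 5 -> [0, 9, 13, 19, 28, 29, 30]
Selection sort always scans the whole unsorted suffix, so the count is (n-1) + (n-2) + ... + 1 = n(n-1)/2 = 7*6/2 = 21 regardless of the input order.
Total comparisons: 6 + 5 + 4 + 3 + 2 + 1 = 21


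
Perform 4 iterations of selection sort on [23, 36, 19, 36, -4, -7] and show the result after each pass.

Pass 1: Select minimum -7 at index 5, swap -> [-7, 36, 19, 36, -4, 23]
Pass 2: Select minimum -4 at index 4, swap -> [-7, -4, 19, 36, 36, 23]
Pass 3: Select minimum 19 at index 2, swap -> [-7, -4, 19, 36, 36, 23]
Pass 4: Select minimum 23 at index 5, swap -> [-7, -4, 19, 23, 36, 36]


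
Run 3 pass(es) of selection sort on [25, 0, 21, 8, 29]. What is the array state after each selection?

Pass 1: Select minimum 0 at index 1, swap -> [0, 25, 21, 8, 29]
Pass 2: Select minimum 8 at index 3, swap -> [0, 8, 21, 25, 29]
Pass 3: Select minimum 21 at index 2, swap -> [0, 8, 21, 25, 29]


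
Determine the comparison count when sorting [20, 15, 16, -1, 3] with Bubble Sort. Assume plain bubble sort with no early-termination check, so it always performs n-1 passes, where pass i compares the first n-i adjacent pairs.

Pass 1: compare adjacent pairs (0,1)..(3,4) = 4 comparison(s), 4 swap(s) -> [15, 16, -1, 3, 20]
Pass 2: compare adjacent pairs (0,1)..(2,3) = 3 comparison(s), 2 swap(s) -> [15, -1, 3, 16, 20]
Pass 3: compare adjacent pairs (0,1)..(1,2) = 2 comparison(s), 2 swap(s) -> [-1, 3, 15, 16, 20]
Pass 4: compare adjacent pairs (0,1)..(0,1) = 1 comparison(s), 0 swap(s) -> [-1, 3, 15, 16, 20]
Total comparisons: 4 + 3 + 2 + 1 = 10


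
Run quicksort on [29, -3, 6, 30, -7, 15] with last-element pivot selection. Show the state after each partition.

Partition 1: pivot=15 at index 3 -> [-3, 6, -7, 15, 29, 30]
Partition 2: pivot=-7 at index 0 -> [-7, 6, -3, 15, 29, 30]
Partition 3: pivot=-3 at index 1 -> [-7, -3, 6, 15, 29, 30]
Partition 4: pivot=30 at index 5 -> [-7, -3, 6, 15, 29, 30]


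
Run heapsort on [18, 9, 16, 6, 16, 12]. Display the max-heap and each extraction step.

Build heap: [18, 16, 16, 6, 9, 12]
Extract 18: [16, 12, 16, 6, 9, 18]
Extract 16: [16, 12, 9, 6, 16, 18]
Extract 16: [12, 6, 9, 16, 16, 18]
Extract 12: [9, 6, 12, 16, 16, 18]
Extract 9: [6, 9, 12, 16, 16, 18]


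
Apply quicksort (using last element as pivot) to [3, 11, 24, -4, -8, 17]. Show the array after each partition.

Partition 1: pivot=17 at index 4 -> [3, 11, -4, -8, 17, 24]
Partition 2: pivot=-8 at index 0 -> [-8, 11, -4, 3, 17, 24]
Partition 3: pivot=3 at index 2 -> [-8, -4, 3, 11, 17, 24]


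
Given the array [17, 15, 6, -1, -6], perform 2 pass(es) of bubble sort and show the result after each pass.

After pass 1: [15, 6, -1, -6, 17] (4 swaps)
After pass 2: [6, -1, -6, 15, 17] (3 swaps)
Total swaps: 7


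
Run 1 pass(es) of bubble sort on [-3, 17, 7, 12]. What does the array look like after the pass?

After pass 1: [-3, 7, 12, 17] (2 swaps)
Total swaps: 2


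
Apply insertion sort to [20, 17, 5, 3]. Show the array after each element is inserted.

First element 20 is already 'sorted'
Insert 17: shifted 1 elements -> [17, 20, 5, 3]
Insert 5: shifted 2 elements -> [5, 17, 20, 3]
Insert 3: shifted 3 elements -> [3, 5, 17, 20]


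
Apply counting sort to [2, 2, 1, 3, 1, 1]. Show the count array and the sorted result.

Count array: [0, 3, 2, 1]
(count[i] = number of elements equal to i)
Cumulative count: [0, 3, 5, 6]
Sorted: [1, 1, 1, 2, 2, 3]


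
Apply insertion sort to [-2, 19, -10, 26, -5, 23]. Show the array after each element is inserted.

First element -2 is already 'sorted'
Insert 19: shifted 0 elements -> [-2, 19, -10, 26, -5, 23]
Insert -10: shifted 2 elements -> [-10, -2, 19, 26, -5, 23]
Insert 26: shifted 0 elements -> [-10, -2, 19, 26, -5, 23]
Insert -5: shifted 3 elements -> [-10, -5, -2, 19, 26, 23]
Insert 23: shifted 1 elements -> [-10, -5, -2, 19, 23, 26]


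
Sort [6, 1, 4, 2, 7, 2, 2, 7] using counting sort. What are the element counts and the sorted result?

Count array: [0, 1, 3, 0, 1, 0, 1, 2]
(count[i] = number of elements equal to i)
Cumulative count: [0, 1, 4, 4, 5, 5, 6, 8]
Sorted: [1, 2, 2, 2, 4, 6, 7, 7]


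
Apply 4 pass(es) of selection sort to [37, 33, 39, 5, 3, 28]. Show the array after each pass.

Pass 1: Select minimum 3 at index 4, swap -> [3, 33, 39, 5, 37, 28]
Pass 2: Select minimum 5 at index 3, swap -> [3, 5, 39, 33, 37, 28]
Pass 3: Select minimum 28 at index 5, swap -> [3, 5, 28, 33, 37, 39]
Pass 4: Select minimum 33 at index 3, swap -> [3, 5, 28, 33, 37, 39]


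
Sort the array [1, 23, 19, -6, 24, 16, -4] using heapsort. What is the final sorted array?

Build heap: [24, 23, 19, -6, 1, 16, -4]
Extract 24: [23, 1, 19, -6, -4, 16, 24]
Extract 23: [19, 1, 16, -6, -4, 23, 24]
Extract 19: [16, 1, -4, -6, 19, 23, 24]
Extract 16: [1, -6, -4, 16, 19, 23, 24]
Extract 1: [-4, -6, 1, 16, 19, 23, 24]
Extract -4: [-6, -4, 1, 16, 19, 23, 24]


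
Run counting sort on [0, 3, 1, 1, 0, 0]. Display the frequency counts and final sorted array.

Count array: [3, 2, 0, 1]
(count[i] = number of elements equal to i)
Cumulative count: [3, 5, 5, 6]
Sorted: [0, 0, 0, 1, 1, 3]


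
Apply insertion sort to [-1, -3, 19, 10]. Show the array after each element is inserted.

First element -1 is already 'sorted'
Insert -3: shifted 1 elements -> [-3, -1, 19, 10]
Insert 19: shifted 0 elements -> [-3, -1, 19, 10]
Insert 10: shifted 1 elements -> [-3, -1, 10, 19]


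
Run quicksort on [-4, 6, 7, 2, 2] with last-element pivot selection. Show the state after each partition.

Partition 1: pivot=2 at index 2 -> [-4, 2, 2, 6, 7]
Partition 2: pivot=2 at index 1 -> [-4, 2, 2, 6, 7]
Partition 3: pivot=7 at index 4 -> [-4, 2, 2, 6, 7]


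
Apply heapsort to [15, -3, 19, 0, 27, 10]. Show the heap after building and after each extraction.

Build heap: [27, 15, 19, 0, -3, 10]
Extract 27: [19, 15, 10, 0, -3, 27]
Extract 19: [15, 0, 10, -3, 19, 27]
Extract 15: [10, 0, -3, 15, 19, 27]
Extract 10: [0, -3, 10, 15, 19, 27]
Extract 0: [-3, 0, 10, 15, 19, 27]


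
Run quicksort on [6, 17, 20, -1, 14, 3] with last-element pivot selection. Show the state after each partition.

Partition 1: pivot=3 at index 1 -> [-1, 3, 20, 6, 14, 17]
Partition 2: pivot=17 at index 4 -> [-1, 3, 6, 14, 17, 20]
Partition 3: pivot=14 at index 3 -> [-1, 3, 6, 14, 17, 20]


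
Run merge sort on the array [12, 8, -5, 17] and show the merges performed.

Divide and conquer:
  Merge [12] + [8] -> [8, 12]
  Merge [-5] + [17] -> [-5, 17]
  Merge [8, 12] + [-5, 17] -> [-5, 8, 12, 17]


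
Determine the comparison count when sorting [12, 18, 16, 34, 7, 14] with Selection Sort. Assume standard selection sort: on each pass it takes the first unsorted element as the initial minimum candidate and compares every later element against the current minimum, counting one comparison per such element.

Pass 1: scan indices 1..5 for the minimum = 5 comparison(s); min is 7, place at index 0 -> [7, 18, 16, 34, 12, 14]
Pass 2: scan indices 2..5 for the minimum = 4 comparison(s); min is 12, place at index 1 -> [7, 12, 16, 34, 18, 14]
Pass 3: scan indices 3..5 for the minimum = 3 comparison(s); min is 14, place at index 2 -> [7, 12, 14, 34, 18, 16]
Pass 4: scan indices 4..5 for the minimum = 2 comparison(s); min is 16, place at index 3 -> [7, 12, 14, 16, 18, 34]
Pass 5: scan indices 5..5 for the minimum = 1 comparison(s); min is 18, place at index 4 -> [7, 12, 14, 16, 18, 34]
Selection sort always scans the whole unsorted suffix, so the count is (n-1) + (n-2) + ... + 1 = n(n-1)/2 = 6*5/2 = 15 regardless of the input order.
Total comparisons: 5 + 4 + 3 + 2 + 1 = 15
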